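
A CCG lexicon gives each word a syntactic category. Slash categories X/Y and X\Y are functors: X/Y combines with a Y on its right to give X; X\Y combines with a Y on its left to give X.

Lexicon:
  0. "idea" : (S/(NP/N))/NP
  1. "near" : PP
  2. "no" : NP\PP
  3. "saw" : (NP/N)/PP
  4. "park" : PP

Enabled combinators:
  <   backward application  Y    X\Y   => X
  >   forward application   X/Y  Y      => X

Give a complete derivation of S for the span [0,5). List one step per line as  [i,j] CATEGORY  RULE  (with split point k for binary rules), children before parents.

[0,1] (S/(NP/N))/NP  lex  "idea"
[1,2] PP  lex  "near"
[2,3] NP\PP  lex  "no"
[1,3] NP  <  k=2
[0,3] S/(NP/N)  >  k=1
[3,4] (NP/N)/PP  lex  "saw"
[4,5] PP  lex  "park"
[3,5] NP/N  >  k=4
[0,5] S  >  k=3

[0,5] S   >
  [0,3] S/(NP/N)   >
    [0,1] "idea" : (S/(NP/N))/NP
    [1,3] NP   <
      [1,2] "near" : PP
      [2,3] "no" : NP\PP
  [3,5] NP/N   >
    [3,4] "saw" : (NP/N)/PP
    [4,5] "park" : PP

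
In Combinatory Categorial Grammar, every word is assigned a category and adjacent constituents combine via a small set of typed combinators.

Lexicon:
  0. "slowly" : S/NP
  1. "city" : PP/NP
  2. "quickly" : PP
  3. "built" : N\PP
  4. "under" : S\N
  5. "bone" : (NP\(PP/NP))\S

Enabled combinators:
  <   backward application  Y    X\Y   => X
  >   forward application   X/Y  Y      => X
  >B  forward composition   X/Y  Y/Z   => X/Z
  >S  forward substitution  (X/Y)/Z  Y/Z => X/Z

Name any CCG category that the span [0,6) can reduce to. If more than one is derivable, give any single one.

[0,6] S   >
  [0,1] "slowly" : S/NP
  [1,6] NP   <
    [1,2] "city" : PP/NP
    [2,6] NP\(PP/NP)   <
      [2,5] S   <
        [2,4] N   <
          [2,3] "quickly" : PP
          [3,4] "built" : N\PP
        [4,5] "under" : S\N
      [5,6] "bone" : (NP\(PP/NP))\S

S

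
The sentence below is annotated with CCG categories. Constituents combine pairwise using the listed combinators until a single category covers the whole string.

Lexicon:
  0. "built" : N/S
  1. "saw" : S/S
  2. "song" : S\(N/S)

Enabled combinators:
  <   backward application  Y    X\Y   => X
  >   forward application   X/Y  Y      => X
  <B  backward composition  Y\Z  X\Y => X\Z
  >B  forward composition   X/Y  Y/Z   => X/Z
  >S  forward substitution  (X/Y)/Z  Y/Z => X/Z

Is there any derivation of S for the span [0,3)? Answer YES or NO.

YES

[0,3] S   <
  [0,2] N/S   >B
    [0,1] "built" : N/S
    [1,2] "saw" : S/S
  [2,3] "song" : S\(N/S)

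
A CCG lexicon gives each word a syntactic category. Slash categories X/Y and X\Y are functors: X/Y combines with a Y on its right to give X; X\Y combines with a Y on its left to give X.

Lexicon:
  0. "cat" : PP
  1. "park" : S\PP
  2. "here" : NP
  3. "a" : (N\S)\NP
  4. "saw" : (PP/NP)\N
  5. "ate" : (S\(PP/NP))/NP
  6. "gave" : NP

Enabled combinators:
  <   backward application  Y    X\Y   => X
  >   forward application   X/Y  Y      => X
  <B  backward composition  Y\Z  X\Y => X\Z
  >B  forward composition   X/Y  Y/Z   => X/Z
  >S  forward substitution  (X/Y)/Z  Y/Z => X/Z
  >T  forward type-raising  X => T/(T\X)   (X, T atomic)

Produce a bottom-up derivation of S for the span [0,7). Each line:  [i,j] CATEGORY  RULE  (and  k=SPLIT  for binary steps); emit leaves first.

[0,7] S   <
  [0,4] N   >
    [0,1] N/(N\PP)   >T
      [0,1] "cat" : PP
    [1,4] N\PP   <B
      [1,2] "park" : S\PP
      [2,4] N\S   <
        [2,3] "here" : NP
        [3,4] "a" : (N\S)\NP
  [4,7] S\N   <B
    [4,5] "saw" : (PP/NP)\N
    [5,7] S\(PP/NP)   >
      [5,6] "ate" : (S\(PP/NP))/NP
      [6,7] "gave" : NP

[0,1] PP  lex  "cat"
[0,1] N/(N\PP)  >T
[1,2] S\PP  lex  "park"
[2,3] NP  lex  "here"
[3,4] (N\S)\NP  lex  "a"
[2,4] N\S  <  k=3
[1,4] N\PP  <B  k=2
[0,4] N  >  k=1
[4,5] (PP/NP)\N  lex  "saw"
[5,6] (S\(PP/NP))/NP  lex  "ate"
[6,7] NP  lex  "gave"
[5,7] S\(PP/NP)  >  k=6
[4,7] S\N  <B  k=5
[0,7] S  <  k=4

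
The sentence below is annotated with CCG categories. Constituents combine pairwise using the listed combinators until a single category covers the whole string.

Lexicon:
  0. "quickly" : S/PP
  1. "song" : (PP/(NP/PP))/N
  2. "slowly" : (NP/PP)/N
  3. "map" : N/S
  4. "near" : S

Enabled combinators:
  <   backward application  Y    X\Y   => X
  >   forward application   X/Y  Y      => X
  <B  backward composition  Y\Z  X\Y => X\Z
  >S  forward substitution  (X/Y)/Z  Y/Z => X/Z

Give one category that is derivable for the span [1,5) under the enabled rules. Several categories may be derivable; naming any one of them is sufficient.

[0,5] S   >
  [0,1] "quickly" : S/PP
  [1,5] PP   >
    [1,3] PP/N   >S
      [1,2] "song" : (PP/(NP/PP))/N
      [2,3] "slowly" : (NP/PP)/N
    [3,5] N   >
      [3,4] "map" : N/S
      [4,5] "near" : S

PP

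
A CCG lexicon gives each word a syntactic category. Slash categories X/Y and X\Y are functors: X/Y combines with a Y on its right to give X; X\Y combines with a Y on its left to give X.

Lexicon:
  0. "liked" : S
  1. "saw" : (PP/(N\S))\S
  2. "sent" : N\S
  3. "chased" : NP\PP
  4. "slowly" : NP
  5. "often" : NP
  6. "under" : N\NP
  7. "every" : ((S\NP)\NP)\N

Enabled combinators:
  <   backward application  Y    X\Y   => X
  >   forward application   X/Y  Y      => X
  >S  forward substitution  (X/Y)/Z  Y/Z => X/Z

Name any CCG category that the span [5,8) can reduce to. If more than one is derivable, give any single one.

[0,8] S   <
  [0,4] NP   <
    [0,3] PP   >
      [0,2] PP/(N\S)   <
        [0,1] "liked" : S
        [1,2] "saw" : (PP/(N\S))\S
      [2,3] "sent" : N\S
    [3,4] "chased" : NP\PP
  [4,8] S\NP   <
    [4,5] "slowly" : NP
    [5,8] (S\NP)\NP   <
      [5,7] N   <
        [5,6] "often" : NP
        [6,7] "under" : N\NP
      [7,8] "every" : ((S\NP)\NP)\N

(S\NP)\NP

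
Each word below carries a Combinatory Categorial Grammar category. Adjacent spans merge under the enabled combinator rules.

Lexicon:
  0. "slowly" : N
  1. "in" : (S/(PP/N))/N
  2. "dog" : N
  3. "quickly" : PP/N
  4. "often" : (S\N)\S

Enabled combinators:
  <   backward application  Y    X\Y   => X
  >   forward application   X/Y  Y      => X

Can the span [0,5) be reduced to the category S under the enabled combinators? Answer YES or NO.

YES

[0,5] S   <
  [0,1] "slowly" : N
  [1,5] S\N   <
    [1,4] S   >
      [1,3] S/(PP/N)   >
        [1,2] "in" : (S/(PP/N))/N
        [2,3] "dog" : N
      [3,4] "quickly" : PP/N
    [4,5] "often" : (S\N)\S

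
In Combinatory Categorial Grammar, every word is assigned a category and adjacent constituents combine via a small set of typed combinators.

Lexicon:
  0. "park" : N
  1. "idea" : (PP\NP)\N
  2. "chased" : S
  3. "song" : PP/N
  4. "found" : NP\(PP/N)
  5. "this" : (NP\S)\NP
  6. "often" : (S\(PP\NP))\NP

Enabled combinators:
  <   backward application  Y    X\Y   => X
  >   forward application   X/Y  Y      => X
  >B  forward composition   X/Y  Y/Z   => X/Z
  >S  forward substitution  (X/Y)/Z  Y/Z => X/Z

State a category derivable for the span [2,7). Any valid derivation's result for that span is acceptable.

S\(PP\NP)

[0,7] S   <
  [0,2] PP\NP   <
    [0,1] "park" : N
    [1,2] "idea" : (PP\NP)\N
  [2,7] S\(PP\NP)   <
    [2,6] NP   <
      [2,3] "chased" : S
      [3,6] NP\S   <
        [3,5] NP   <
          [3,4] "song" : PP/N
          [4,5] "found" : NP\(PP/N)
        [5,6] "this" : (NP\S)\NP
    [6,7] "often" : (S\(PP\NP))\NP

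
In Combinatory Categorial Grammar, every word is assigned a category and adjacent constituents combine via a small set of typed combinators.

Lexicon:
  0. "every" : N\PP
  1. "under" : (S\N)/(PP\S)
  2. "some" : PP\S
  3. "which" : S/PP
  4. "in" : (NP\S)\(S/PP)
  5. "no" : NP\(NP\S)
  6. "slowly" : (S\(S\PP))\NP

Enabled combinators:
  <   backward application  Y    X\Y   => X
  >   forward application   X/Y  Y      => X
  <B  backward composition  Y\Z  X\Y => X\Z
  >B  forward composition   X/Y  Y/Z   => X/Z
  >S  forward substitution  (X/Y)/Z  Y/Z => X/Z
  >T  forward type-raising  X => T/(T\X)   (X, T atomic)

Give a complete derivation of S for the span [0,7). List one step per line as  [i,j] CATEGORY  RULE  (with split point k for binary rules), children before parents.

[0,1] N\PP  lex  "every"
[1,2] (S\N)/(PP\S)  lex  "under"
[2,3] PP\S  lex  "some"
[1,3] S\N  >  k=2
[0,3] S\PP  <B  k=1
[3,4] S/PP  lex  "which"
[4,5] (NP\S)\(S/PP)  lex  "in"
[3,5] NP\S  <  k=4
[5,6] NP\(NP\S)  lex  "no"
[3,6] NP  <  k=5
[6,7] (S\(S\PP))\NP  lex  "slowly"
[3,7] S\(S\PP)  <  k=6
[0,7] S  <  k=3

[0,7] S   <
  [0,3] S\PP   <B
    [0,1] "every" : N\PP
    [1,3] S\N   >
      [1,2] "under" : (S\N)/(PP\S)
      [2,3] "some" : PP\S
  [3,7] S\(S\PP)   <
    [3,6] NP   <
      [3,5] NP\S   <
        [3,4] "which" : S/PP
        [4,5] "in" : (NP\S)\(S/PP)
      [5,6] "no" : NP\(NP\S)
    [6,7] "slowly" : (S\(S\PP))\NP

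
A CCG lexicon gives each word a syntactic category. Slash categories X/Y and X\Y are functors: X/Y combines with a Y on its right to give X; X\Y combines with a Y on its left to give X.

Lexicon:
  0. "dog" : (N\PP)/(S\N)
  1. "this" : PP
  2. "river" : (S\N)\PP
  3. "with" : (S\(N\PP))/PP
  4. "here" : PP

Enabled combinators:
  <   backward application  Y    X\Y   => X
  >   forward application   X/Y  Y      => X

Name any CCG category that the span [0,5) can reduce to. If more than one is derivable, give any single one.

S

[0,5] S   <
  [0,3] N\PP   >
    [0,1] "dog" : (N\PP)/(S\N)
    [1,3] S\N   <
      [1,2] "this" : PP
      [2,3] "river" : (S\N)\PP
  [3,5] S\(N\PP)   >
    [3,4] "with" : (S\(N\PP))/PP
    [4,5] "here" : PP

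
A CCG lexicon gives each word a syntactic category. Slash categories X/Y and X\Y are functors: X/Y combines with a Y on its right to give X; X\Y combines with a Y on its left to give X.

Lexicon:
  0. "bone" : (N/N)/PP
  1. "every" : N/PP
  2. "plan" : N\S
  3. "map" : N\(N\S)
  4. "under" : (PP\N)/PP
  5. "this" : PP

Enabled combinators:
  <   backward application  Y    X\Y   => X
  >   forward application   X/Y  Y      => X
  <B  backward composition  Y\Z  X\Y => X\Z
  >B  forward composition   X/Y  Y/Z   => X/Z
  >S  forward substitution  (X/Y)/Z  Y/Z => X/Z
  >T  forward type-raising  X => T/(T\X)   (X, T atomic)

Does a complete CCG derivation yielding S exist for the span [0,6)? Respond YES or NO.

(N/N)/PP N/PP N\S N\(N\S) (PP\N)/PP PP
CKY chart[0,6] = {(N/N)/(PP\N), N, N/(N\N), N/(PP\PP), NP/(NP\N), PP/(PP\N), S/(S\N)}; S ∉ chart

NO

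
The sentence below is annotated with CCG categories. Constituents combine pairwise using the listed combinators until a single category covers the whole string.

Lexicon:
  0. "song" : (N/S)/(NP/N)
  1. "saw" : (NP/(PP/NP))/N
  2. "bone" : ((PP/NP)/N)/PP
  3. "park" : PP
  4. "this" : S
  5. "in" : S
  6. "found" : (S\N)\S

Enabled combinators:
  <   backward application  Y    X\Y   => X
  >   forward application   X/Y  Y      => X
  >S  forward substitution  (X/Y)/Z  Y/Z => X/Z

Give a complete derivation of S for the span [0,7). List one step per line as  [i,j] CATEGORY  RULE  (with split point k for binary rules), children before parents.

[0,1] (N/S)/(NP/N)  lex  "song"
[1,2] (NP/(PP/NP))/N  lex  "saw"
[2,3] ((PP/NP)/N)/PP  lex  "bone"
[3,4] PP  lex  "park"
[2,4] (PP/NP)/N  >  k=3
[1,4] NP/N  >S  k=2
[0,4] N/S  >  k=1
[4,5] S  lex  "this"
[0,5] N  >  k=4
[5,6] S  lex  "in"
[6,7] (S\N)\S  lex  "found"
[5,7] S\N  <  k=6
[0,7] S  <  k=5

[0,7] S   <
  [0,5] N   >
    [0,4] N/S   >
      [0,1] "song" : (N/S)/(NP/N)
      [1,4] NP/N   >S
        [1,2] "saw" : (NP/(PP/NP))/N
        [2,4] (PP/NP)/N   >
          [2,3] "bone" : ((PP/NP)/N)/PP
          [3,4] "park" : PP
    [4,5] "this" : S
  [5,7] S\N   <
    [5,6] "in" : S
    [6,7] "found" : (S\N)\S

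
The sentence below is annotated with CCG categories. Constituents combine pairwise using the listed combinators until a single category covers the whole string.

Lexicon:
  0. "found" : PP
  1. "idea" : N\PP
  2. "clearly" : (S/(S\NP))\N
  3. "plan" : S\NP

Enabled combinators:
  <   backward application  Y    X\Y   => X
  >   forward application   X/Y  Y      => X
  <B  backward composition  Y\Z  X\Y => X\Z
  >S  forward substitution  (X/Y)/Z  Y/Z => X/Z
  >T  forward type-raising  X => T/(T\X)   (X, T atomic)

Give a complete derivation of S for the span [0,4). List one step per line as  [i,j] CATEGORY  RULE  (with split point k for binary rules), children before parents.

[0,1] PP  lex  "found"
[1,2] N\PP  lex  "idea"
[0,2] N  <  k=1
[2,3] (S/(S\NP))\N  lex  "clearly"
[0,3] S/(S\NP)  <  k=2
[3,4] S\NP  lex  "plan"
[0,4] S  >  k=3

[0,4] S   >
  [0,3] S/(S\NP)   <
    [0,2] N   <
      [0,1] "found" : PP
      [1,2] "idea" : N\PP
    [2,3] "clearly" : (S/(S\NP))\N
  [3,4] "plan" : S\NP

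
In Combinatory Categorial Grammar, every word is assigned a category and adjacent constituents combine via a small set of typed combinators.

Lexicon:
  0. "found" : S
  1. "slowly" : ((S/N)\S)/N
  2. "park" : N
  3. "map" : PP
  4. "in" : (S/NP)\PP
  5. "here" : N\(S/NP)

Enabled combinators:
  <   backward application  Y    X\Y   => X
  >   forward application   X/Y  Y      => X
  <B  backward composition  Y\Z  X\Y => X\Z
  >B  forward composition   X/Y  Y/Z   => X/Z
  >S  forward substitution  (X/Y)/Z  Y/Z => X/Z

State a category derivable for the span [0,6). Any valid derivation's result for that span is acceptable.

S

[0,6] S   >
  [0,3] S/N   <
    [0,1] "found" : S
    [1,3] (S/N)\S   >
      [1,2] "slowly" : ((S/N)\S)/N
      [2,3] "park" : N
  [3,6] N   <
    [3,5] S/NP   <
      [3,4] "map" : PP
      [4,5] "in" : (S/NP)\PP
    [5,6] "here" : N\(S/NP)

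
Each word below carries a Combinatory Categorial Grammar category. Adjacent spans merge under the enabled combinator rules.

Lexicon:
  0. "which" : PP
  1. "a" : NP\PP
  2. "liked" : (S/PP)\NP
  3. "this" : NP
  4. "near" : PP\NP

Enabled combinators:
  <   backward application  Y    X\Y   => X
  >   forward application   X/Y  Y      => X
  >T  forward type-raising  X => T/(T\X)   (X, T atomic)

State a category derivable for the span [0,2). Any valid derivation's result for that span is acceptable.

NP

[0,5] S   >
  [0,3] S/PP   <
    [0,2] NP   >
      [0,1] NP/(NP\PP)   >T
        [0,1] "which" : PP
      [1,2] "a" : NP\PP
    [2,3] "liked" : (S/PP)\NP
  [3,5] PP   <
    [3,4] "this" : NP
    [4,5] "near" : PP\NP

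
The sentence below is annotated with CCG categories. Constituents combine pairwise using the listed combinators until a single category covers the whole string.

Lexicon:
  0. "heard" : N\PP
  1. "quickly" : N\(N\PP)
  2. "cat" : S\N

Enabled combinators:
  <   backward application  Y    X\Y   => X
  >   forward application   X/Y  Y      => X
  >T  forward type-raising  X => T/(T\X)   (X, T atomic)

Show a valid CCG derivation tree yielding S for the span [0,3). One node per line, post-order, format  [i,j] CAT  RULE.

[0,1] N\PP  lex  "heard"
[1,2] N\(N\PP)  lex  "quickly"
[0,2] N  <  k=1
[2,3] S\N  lex  "cat"
[0,3] S  <  k=2

[0,3] S   <
  [0,2] N   <
    [0,1] "heard" : N\PP
    [1,2] "quickly" : N\(N\PP)
  [2,3] "cat" : S\N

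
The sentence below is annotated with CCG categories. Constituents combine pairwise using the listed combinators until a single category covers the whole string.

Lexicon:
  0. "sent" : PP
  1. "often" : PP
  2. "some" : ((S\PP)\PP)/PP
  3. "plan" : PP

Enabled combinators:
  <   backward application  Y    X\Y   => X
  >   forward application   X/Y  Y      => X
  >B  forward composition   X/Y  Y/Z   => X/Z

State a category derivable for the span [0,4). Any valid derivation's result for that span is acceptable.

[0,4] S   <
  [0,1] "sent" : PP
  [1,4] S\PP   <
    [1,2] "often" : PP
    [2,4] (S\PP)\PP   >
      [2,3] "some" : ((S\PP)\PP)/PP
      [3,4] "plan" : PP

S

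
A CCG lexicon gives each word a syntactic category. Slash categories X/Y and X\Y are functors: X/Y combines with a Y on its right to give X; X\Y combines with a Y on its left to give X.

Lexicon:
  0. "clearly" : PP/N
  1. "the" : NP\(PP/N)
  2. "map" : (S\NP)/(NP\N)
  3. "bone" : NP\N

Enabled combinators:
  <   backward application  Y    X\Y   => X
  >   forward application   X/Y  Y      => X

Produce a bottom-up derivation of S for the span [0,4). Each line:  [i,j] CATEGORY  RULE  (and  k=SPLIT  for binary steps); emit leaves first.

[0,1] PP/N  lex  "clearly"
[1,2] NP\(PP/N)  lex  "the"
[0,2] NP  <  k=1
[2,3] (S\NP)/(NP\N)  lex  "map"
[3,4] NP\N  lex  "bone"
[2,4] S\NP  >  k=3
[0,4] S  <  k=2

[0,4] S   <
  [0,2] NP   <
    [0,1] "clearly" : PP/N
    [1,2] "the" : NP\(PP/N)
  [2,4] S\NP   >
    [2,3] "map" : (S\NP)/(NP\N)
    [3,4] "bone" : NP\N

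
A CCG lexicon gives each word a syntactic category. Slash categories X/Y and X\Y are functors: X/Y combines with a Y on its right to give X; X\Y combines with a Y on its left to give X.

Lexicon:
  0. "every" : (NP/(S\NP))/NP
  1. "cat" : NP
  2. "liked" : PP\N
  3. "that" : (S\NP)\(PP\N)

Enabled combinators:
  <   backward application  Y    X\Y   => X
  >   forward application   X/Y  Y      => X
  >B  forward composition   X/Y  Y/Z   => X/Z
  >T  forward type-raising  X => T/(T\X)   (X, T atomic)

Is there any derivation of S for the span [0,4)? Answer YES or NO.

NO

(NP/(S\NP))/NP NP PP\N (S\NP)\(PP\N)
CKY chart[0,4] = {(NP/(S\NP))/(NP\S), N/(N\NP), NP, NP/(NP\NP), PP/(PP\NP), S/(S\NP)}; S ∉ chart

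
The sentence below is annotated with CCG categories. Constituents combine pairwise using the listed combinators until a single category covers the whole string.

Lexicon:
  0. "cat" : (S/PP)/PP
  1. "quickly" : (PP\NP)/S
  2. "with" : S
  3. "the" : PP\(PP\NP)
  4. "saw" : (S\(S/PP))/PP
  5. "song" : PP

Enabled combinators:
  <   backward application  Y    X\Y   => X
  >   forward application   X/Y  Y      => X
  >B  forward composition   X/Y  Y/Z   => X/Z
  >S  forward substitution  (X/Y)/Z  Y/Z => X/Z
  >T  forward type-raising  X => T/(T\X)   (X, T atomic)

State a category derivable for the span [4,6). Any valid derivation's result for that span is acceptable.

S\(S/PP)

[0,6] S   <
  [0,4] S/PP   >
    [0,1] "cat" : (S/PP)/PP
    [1,4] PP   <
      [1,3] PP\NP   >
        [1,2] "quickly" : (PP\NP)/S
        [2,3] "with" : S
      [3,4] "the" : PP\(PP\NP)
  [4,6] S\(S/PP)   >
    [4,5] "saw" : (S\(S/PP))/PP
    [5,6] "song" : PP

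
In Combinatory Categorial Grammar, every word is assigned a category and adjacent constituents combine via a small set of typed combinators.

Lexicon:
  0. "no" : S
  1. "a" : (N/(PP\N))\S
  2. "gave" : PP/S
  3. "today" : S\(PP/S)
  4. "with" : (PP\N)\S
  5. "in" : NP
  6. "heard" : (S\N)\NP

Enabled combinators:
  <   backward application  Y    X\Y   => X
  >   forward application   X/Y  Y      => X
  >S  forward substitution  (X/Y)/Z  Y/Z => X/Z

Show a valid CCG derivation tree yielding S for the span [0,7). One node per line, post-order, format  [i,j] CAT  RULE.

[0,7] S   <
  [0,5] N   >
    [0,2] N/(PP\N)   <
      [0,1] "no" : S
      [1,2] "a" : (N/(PP\N))\S
    [2,5] PP\N   <
      [2,4] S   <
        [2,3] "gave" : PP/S
        [3,4] "today" : S\(PP/S)
      [4,5] "with" : (PP\N)\S
  [5,7] S\N   <
    [5,6] "in" : NP
    [6,7] "heard" : (S\N)\NP

[0,1] S  lex  "no"
[1,2] (N/(PP\N))\S  lex  "a"
[0,2] N/(PP\N)  <  k=1
[2,3] PP/S  lex  "gave"
[3,4] S\(PP/S)  lex  "today"
[2,4] S  <  k=3
[4,5] (PP\N)\S  lex  "with"
[2,5] PP\N  <  k=4
[0,5] N  >  k=2
[5,6] NP  lex  "in"
[6,7] (S\N)\NP  lex  "heard"
[5,7] S\N  <  k=6
[0,7] S  <  k=5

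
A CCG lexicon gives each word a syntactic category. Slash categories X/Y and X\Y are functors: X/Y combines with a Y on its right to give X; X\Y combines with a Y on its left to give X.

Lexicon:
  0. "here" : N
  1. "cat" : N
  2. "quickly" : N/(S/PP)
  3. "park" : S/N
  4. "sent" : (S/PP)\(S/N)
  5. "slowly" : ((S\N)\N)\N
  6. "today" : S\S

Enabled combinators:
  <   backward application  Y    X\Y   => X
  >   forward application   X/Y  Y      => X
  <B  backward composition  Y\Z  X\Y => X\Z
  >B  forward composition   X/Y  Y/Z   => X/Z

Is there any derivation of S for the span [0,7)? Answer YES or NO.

YES

[0,7] S   <
  [0,1] "here" : N
  [1,7] S\N   <B
    [1,6] S\N   <
      [1,2] "cat" : N
      [2,6] (S\N)\N   <
        [2,5] N   >
          [2,3] "quickly" : N/(S/PP)
          [3,5] S/PP   <
            [3,4] "park" : S/N
            [4,5] "sent" : (S/PP)\(S/N)
        [5,6] "slowly" : ((S\N)\N)\N
    [6,7] "today" : S\S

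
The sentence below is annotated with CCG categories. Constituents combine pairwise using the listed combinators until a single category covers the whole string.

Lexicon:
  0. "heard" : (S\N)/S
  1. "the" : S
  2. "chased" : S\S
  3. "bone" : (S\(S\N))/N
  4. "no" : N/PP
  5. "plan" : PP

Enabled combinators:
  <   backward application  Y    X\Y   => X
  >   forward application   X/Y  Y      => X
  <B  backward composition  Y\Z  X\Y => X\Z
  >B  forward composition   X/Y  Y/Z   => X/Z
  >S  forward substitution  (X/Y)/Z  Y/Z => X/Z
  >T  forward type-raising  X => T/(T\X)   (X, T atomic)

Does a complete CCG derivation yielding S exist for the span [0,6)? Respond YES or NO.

[0,6] S   <
  [0,3] S\N   <B
    [0,2] S\N   >
      [0,1] "heard" : (S\N)/S
      [1,2] "the" : S
    [2,3] "chased" : S\S
  [3,6] S\(S\N)   >
    [3,4] "bone" : (S\(S\N))/N
    [4,6] N   >
      [4,5] "no" : N/PP
      [5,6] "plan" : PP

YES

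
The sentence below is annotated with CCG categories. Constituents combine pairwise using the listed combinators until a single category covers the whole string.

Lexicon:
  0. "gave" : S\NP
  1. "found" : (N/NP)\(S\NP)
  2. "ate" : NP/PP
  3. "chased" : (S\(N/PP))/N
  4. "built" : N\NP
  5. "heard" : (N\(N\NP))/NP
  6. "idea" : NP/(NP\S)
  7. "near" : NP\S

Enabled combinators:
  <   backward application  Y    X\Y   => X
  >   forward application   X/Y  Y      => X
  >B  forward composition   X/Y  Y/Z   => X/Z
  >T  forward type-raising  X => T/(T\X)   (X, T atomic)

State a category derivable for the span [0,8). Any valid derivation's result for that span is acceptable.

S

[0,8] S   <
  [0,3] N/PP   >B
    [0,2] N/NP   <
      [0,1] "gave" : S\NP
      [1,2] "found" : (N/NP)\(S\NP)
    [2,3] "ate" : NP/PP
  [3,8] S\(N/PP)   >
    [3,4] "chased" : (S\(N/PP))/N
    [4,8] N   <
      [4,5] "built" : N\NP
      [5,8] N\(N\NP)   >
        [5,6] "heard" : (N\(N\NP))/NP
        [6,8] NP   >
          [6,7] "idea" : NP/(NP\S)
          [7,8] "near" : NP\S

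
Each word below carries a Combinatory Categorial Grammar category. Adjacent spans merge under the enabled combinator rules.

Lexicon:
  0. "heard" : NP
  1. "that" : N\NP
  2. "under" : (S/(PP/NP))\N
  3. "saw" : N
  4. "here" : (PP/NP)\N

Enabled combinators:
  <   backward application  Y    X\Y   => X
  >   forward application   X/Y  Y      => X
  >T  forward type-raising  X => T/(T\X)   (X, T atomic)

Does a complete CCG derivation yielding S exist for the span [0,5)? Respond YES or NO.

[0,5] S   >
  [0,3] S/(PP/NP)   <
    [0,2] N   <
      [0,1] "heard" : NP
      [1,2] "that" : N\NP
    [2,3] "under" : (S/(PP/NP))\N
  [3,5] PP/NP   <
    [3,4] "saw" : N
    [4,5] "here" : (PP/NP)\N

YES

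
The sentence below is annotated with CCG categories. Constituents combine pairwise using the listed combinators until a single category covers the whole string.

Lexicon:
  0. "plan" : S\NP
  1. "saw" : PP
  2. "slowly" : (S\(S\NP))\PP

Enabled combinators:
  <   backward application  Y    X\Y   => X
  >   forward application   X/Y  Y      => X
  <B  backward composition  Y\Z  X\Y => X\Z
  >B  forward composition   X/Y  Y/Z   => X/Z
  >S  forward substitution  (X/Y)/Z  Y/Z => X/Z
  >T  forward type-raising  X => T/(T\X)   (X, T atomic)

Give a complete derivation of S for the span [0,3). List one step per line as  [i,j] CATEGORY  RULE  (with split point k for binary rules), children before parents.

[0,3] S   <
  [0,1] "plan" : S\NP
  [1,3] S\(S\NP)   <
    [1,2] "saw" : PP
    [2,3] "slowly" : (S\(S\NP))\PP

[0,1] S\NP  lex  "plan"
[1,2] PP  lex  "saw"
[2,3] (S\(S\NP))\PP  lex  "slowly"
[1,3] S\(S\NP)  <  k=2
[0,3] S  <  k=1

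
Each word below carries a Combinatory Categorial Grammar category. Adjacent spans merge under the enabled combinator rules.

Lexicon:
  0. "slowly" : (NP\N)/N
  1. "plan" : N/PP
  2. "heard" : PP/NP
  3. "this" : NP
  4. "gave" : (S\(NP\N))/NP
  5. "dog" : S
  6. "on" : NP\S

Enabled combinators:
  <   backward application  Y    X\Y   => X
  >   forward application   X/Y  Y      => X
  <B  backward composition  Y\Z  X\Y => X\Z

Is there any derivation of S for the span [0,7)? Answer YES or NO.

[0,7] S   <
  [0,4] NP\N   >
    [0,1] "slowly" : (NP\N)/N
    [1,4] N   >
      [1,2] "plan" : N/PP
      [2,4] PP   >
        [2,3] "heard" : PP/NP
        [3,4] "this" : NP
  [4,7] S\(NP\N)   >
    [4,5] "gave" : (S\(NP\N))/NP
    [5,7] NP   <
      [5,6] "dog" : S
      [6,7] "on" : NP\S

YES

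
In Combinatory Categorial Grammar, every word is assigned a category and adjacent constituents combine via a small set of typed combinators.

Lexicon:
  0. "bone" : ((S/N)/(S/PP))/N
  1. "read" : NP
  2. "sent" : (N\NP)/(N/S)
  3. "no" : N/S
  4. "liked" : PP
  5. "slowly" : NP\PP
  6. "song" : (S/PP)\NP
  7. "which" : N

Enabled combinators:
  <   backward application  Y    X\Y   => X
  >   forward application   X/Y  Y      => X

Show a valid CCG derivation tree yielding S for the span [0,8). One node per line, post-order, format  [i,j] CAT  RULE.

[0,8] S   >
  [0,7] S/N   >
    [0,4] (S/N)/(S/PP)   >
      [0,1] "bone" : ((S/N)/(S/PP))/N
      [1,4] N   <
        [1,2] "read" : NP
        [2,4] N\NP   >
          [2,3] "sent" : (N\NP)/(N/S)
          [3,4] "no" : N/S
    [4,7] S/PP   <
      [4,6] NP   <
        [4,5] "liked" : PP
        [5,6] "slowly" : NP\PP
      [6,7] "song" : (S/PP)\NP
  [7,8] "which" : N

[0,1] ((S/N)/(S/PP))/N  lex  "bone"
[1,2] NP  lex  "read"
[2,3] (N\NP)/(N/S)  lex  "sent"
[3,4] N/S  lex  "no"
[2,4] N\NP  >  k=3
[1,4] N  <  k=2
[0,4] (S/N)/(S/PP)  >  k=1
[4,5] PP  lex  "liked"
[5,6] NP\PP  lex  "slowly"
[4,6] NP  <  k=5
[6,7] (S/PP)\NP  lex  "song"
[4,7] S/PP  <  k=6
[0,7] S/N  >  k=4
[7,8] N  lex  "which"
[0,8] S  >  k=7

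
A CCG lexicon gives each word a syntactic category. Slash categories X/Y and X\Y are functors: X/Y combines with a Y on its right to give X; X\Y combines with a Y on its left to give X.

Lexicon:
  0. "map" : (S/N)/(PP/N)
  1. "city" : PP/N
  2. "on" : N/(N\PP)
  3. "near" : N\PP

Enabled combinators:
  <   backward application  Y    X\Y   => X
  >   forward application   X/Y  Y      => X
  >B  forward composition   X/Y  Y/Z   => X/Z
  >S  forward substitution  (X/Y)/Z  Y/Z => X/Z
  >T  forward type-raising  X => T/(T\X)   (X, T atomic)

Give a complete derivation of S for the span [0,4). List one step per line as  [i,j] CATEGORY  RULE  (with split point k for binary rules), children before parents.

[0,1] (S/N)/(PP/N)  lex  "map"
[1,2] PP/N  lex  "city"
[0,2] S/N  >  k=1
[2,3] N/(N\PP)  lex  "on"
[3,4] N\PP  lex  "near"
[2,4] N  >  k=3
[0,4] S  >  k=2

[0,4] S   >
  [0,2] S/N   >
    [0,1] "map" : (S/N)/(PP/N)
    [1,2] "city" : PP/N
  [2,4] N   >
    [2,3] "on" : N/(N\PP)
    [3,4] "near" : N\PP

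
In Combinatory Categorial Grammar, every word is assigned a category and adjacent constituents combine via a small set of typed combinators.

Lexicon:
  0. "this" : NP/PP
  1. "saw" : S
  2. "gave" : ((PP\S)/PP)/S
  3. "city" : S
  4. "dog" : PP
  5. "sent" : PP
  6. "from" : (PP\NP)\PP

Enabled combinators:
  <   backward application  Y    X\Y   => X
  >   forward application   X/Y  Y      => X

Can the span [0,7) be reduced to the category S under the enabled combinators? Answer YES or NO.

NO

NP/PP S ((PP\S)/PP)/S S PP PP (PP\NP)\PP
CKY chart[0,7] = {PP}; S ∉ chart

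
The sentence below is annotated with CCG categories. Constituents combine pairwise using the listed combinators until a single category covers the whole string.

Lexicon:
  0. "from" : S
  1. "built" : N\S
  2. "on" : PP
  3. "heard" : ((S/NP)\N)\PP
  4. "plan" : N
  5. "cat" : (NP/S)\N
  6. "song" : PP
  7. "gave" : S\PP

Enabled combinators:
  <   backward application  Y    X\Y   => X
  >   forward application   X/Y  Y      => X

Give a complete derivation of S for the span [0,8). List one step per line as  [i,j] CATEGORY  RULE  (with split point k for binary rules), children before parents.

[0,8] S   >
  [0,4] S/NP   <
    [0,2] N   <
      [0,1] "from" : S
      [1,2] "built" : N\S
    [2,4] (S/NP)\N   <
      [2,3] "on" : PP
      [3,4] "heard" : ((S/NP)\N)\PP
  [4,8] NP   >
    [4,6] NP/S   <
      [4,5] "plan" : N
      [5,6] "cat" : (NP/S)\N
    [6,8] S   <
      [6,7] "song" : PP
      [7,8] "gave" : S\PP

[0,1] S  lex  "from"
[1,2] N\S  lex  "built"
[0,2] N  <  k=1
[2,3] PP  lex  "on"
[3,4] ((S/NP)\N)\PP  lex  "heard"
[2,4] (S/NP)\N  <  k=3
[0,4] S/NP  <  k=2
[4,5] N  lex  "plan"
[5,6] (NP/S)\N  lex  "cat"
[4,6] NP/S  <  k=5
[6,7] PP  lex  "song"
[7,8] S\PP  lex  "gave"
[6,8] S  <  k=7
[4,8] NP  >  k=6
[0,8] S  >  k=4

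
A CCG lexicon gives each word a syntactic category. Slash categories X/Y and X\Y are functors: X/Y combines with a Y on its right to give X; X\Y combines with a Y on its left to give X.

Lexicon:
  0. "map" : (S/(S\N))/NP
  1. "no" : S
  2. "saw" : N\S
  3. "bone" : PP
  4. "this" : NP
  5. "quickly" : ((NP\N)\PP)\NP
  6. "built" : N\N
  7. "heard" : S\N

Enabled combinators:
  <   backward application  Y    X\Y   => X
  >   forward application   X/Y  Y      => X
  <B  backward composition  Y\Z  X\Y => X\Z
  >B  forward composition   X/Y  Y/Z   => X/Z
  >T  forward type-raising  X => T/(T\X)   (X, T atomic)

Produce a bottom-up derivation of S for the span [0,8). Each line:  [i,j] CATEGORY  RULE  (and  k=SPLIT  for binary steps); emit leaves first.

[0,1] (S/(S\N))/NP  lex  "map"
[1,2] S  lex  "no"
[1,2] N/(N\S)  >T
[2,3] N\S  lex  "saw"
[1,3] N  >  k=2
[3,4] PP  lex  "bone"
[4,5] NP  lex  "this"
[5,6] ((NP\N)\PP)\NP  lex  "quickly"
[4,6] (NP\N)\PP  <  k=5
[3,6] NP\N  <  k=4
[1,6] NP  <  k=3
[0,6] S/(S\N)  >  k=1
[6,7] N\N  lex  "built"
[7,8] S\N  lex  "heard"
[6,8] S\N  <B  k=7
[0,8] S  >  k=6

[0,8] S   >
  [0,6] S/(S\N)   >
    [0,1] "map" : (S/(S\N))/NP
    [1,6] NP   <
      [1,3] N   >
        [1,2] N/(N\S)   >T
          [1,2] "no" : S
        [2,3] "saw" : N\S
      [3,6] NP\N   <
        [3,4] "bone" : PP
        [4,6] (NP\N)\PP   <
          [4,5] "this" : NP
          [5,6] "quickly" : ((NP\N)\PP)\NP
  [6,8] S\N   <B
    [6,7] "built" : N\N
    [7,8] "heard" : S\N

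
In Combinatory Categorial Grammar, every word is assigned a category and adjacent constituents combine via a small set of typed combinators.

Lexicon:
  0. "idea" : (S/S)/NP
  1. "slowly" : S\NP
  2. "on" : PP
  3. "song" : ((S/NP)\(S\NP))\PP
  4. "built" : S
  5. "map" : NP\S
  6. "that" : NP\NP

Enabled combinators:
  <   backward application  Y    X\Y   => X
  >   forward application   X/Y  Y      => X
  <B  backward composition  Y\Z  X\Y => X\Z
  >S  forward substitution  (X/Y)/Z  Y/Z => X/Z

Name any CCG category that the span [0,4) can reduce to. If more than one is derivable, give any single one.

S/NP

[0,7] S   >
  [0,4] S/NP   >S
    [0,1] "idea" : (S/S)/NP
    [1,4] S/NP   <
      [1,2] "slowly" : S\NP
      [2,4] (S/NP)\(S\NP)   <
        [2,3] "on" : PP
        [3,4] "song" : ((S/NP)\(S\NP))\PP
  [4,7] NP   <
    [4,5] "built" : S
    [5,7] NP\S   <B
      [5,6] "map" : NP\S
      [6,7] "that" : NP\NP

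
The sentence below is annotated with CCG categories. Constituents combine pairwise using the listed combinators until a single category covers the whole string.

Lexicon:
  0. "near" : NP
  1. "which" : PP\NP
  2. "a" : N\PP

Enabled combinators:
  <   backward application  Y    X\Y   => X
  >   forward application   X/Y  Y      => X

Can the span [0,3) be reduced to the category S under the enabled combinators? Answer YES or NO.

NP PP\NP N\PP
CKY chart[0,3] = {N}; S ∉ chart

NO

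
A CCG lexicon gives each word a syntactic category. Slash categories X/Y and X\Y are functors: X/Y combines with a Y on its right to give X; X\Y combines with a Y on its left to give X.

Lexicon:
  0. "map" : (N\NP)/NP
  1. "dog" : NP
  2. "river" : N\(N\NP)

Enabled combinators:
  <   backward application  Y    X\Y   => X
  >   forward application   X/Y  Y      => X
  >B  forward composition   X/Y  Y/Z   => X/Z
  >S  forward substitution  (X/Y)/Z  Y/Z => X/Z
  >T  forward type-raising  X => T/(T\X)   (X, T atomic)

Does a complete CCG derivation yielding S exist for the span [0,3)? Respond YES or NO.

NO

(N\NP)/NP NP N\(N\NP)
CKY chart[0,3] = {N, N/(N\N), NP/(NP\N), PP/(PP\N), S/(S\N)}; S ∉ chart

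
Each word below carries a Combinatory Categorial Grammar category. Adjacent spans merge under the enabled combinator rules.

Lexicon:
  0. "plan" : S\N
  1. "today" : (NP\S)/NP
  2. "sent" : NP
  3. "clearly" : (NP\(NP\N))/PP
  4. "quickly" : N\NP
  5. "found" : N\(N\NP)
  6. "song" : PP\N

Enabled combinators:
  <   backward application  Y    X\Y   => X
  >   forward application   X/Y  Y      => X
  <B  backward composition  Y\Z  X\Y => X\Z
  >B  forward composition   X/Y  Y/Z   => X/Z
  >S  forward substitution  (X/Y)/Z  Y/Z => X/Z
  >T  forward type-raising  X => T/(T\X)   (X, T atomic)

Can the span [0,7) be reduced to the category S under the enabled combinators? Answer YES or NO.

S\N (NP\S)/NP NP (NP\(NP\N))/PP N\NP N\(N\NP) PP\N
CKY chart[0,7] = {N/(N\NP), NP, NP/(NP\NP), PP/(PP\NP), S/(S\NP)}; S ∉ chart

NO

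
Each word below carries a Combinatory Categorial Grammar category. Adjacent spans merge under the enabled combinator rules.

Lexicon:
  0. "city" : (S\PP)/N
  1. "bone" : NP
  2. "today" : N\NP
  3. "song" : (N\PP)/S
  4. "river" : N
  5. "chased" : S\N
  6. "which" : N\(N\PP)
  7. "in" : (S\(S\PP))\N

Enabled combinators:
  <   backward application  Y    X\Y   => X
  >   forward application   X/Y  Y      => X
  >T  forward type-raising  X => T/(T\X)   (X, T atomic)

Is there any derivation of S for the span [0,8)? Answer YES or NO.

[0,8] S   <
  [0,3] S\PP   >
    [0,1] "city" : (S\PP)/N
    [1,3] N   >
      [1,2] N/(N\NP)   >T
        [1,2] "bone" : NP
      [2,3] "today" : N\NP
  [3,8] S\(S\PP)   <
    [3,7] N   <
      [3,6] N\PP   >
        [3,4] "song" : (N\PP)/S
        [4,6] S   <
          [4,5] "river" : N
          [5,6] "chased" : S\N
      [6,7] "which" : N\(N\PP)
    [7,8] "in" : (S\(S\PP))\N

YES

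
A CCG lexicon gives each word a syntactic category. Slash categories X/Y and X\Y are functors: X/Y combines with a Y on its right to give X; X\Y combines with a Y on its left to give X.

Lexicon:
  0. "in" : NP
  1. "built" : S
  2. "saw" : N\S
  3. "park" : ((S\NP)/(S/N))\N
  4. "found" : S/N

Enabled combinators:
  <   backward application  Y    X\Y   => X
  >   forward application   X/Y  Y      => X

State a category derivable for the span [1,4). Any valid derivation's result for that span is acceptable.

(S\NP)/(S/N)

[0,5] S   <
  [0,1] "in" : NP
  [1,5] S\NP   >
    [1,4] (S\NP)/(S/N)   <
      [1,3] N   <
        [1,2] "built" : S
        [2,3] "saw" : N\S
      [3,4] "park" : ((S\NP)/(S/N))\N
    [4,5] "found" : S/N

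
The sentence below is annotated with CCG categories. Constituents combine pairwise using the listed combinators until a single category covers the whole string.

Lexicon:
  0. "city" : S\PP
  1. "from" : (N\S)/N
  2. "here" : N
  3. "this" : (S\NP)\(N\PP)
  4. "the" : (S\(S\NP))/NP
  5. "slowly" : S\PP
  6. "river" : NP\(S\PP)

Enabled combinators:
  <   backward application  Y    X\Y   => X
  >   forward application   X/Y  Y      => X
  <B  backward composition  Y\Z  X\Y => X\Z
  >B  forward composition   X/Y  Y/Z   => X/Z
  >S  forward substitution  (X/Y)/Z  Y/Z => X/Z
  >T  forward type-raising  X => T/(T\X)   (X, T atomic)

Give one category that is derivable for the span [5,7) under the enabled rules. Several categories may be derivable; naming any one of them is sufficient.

NP

[0,7] S   <
  [0,4] S\NP   <
    [0,3] N\PP   <B
      [0,1] "city" : S\PP
      [1,3] N\S   >
        [1,2] "from" : (N\S)/N
        [2,3] "here" : N
    [3,4] "this" : (S\NP)\(N\PP)
  [4,7] S\(S\NP)   >
    [4,5] "the" : (S\(S\NP))/NP
    [5,7] NP   <
      [5,6] "slowly" : S\PP
      [6,7] "river" : NP\(S\PP)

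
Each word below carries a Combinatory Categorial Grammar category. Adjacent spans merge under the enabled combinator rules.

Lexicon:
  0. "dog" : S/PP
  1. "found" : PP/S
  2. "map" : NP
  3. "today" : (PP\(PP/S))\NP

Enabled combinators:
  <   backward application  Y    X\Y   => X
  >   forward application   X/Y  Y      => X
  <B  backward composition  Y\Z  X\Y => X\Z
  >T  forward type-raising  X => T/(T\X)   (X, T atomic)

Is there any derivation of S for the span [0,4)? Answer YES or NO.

YES

[0,4] S   >
  [0,1] "dog" : S/PP
  [1,4] PP   <
    [1,2] "found" : PP/S
    [2,4] PP\(PP/S)   <
      [2,3] "map" : NP
      [3,4] "today" : (PP\(PP/S))\NP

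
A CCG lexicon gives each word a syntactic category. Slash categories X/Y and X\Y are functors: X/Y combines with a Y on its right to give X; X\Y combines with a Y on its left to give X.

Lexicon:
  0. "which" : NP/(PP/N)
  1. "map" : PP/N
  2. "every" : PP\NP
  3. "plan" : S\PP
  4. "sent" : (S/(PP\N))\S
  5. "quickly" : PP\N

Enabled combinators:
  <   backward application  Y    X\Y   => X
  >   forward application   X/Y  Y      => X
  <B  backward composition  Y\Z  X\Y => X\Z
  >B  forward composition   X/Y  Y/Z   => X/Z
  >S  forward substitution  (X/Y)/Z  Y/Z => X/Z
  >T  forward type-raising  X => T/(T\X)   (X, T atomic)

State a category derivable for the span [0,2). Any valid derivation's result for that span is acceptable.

[0,6] S   >
  [0,5] S/(PP\N)   <
    [0,4] S   <
      [0,2] NP   >
        [0,1] "which" : NP/(PP/N)
        [1,2] "map" : PP/N
      [2,4] S\NP   <B
        [2,3] "every" : PP\NP
        [3,4] "plan" : S\PP
    [4,5] "sent" : (S/(PP\N))\S
  [5,6] "quickly" : PP\N

NP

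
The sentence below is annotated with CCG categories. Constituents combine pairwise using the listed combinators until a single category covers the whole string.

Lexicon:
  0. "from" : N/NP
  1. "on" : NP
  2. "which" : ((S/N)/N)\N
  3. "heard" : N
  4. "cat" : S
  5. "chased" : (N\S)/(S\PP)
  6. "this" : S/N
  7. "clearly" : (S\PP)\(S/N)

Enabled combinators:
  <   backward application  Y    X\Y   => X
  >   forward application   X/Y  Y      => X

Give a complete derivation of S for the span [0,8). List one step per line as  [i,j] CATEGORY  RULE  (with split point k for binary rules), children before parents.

[0,1] N/NP  lex  "from"
[1,2] NP  lex  "on"
[0,2] N  >  k=1
[2,3] ((S/N)/N)\N  lex  "which"
[0,3] (S/N)/N  <  k=2
[3,4] N  lex  "heard"
[0,4] S/N  >  k=3
[4,5] S  lex  "cat"
[5,6] (N\S)/(S\PP)  lex  "chased"
[6,7] S/N  lex  "this"
[7,8] (S\PP)\(S/N)  lex  "clearly"
[6,8] S\PP  <  k=7
[5,8] N\S  >  k=6
[4,8] N  <  k=5
[0,8] S  >  k=4

[0,8] S   >
  [0,4] S/N   >
    [0,3] (S/N)/N   <
      [0,2] N   >
        [0,1] "from" : N/NP
        [1,2] "on" : NP
      [2,3] "which" : ((S/N)/N)\N
    [3,4] "heard" : N
  [4,8] N   <
    [4,5] "cat" : S
    [5,8] N\S   >
      [5,6] "chased" : (N\S)/(S\PP)
      [6,8] S\PP   <
        [6,7] "this" : S/N
        [7,8] "clearly" : (S\PP)\(S/N)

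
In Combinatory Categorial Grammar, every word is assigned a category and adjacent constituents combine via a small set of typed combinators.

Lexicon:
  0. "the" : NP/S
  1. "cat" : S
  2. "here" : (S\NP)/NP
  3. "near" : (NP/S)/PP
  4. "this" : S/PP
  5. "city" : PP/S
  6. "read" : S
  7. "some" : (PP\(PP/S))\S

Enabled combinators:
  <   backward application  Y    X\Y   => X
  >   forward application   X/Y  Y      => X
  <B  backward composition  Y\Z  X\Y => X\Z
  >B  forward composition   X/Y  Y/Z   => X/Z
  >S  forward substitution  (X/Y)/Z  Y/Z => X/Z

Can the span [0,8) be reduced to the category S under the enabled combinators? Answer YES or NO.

[0,8] S   <
  [0,2] NP   >
    [0,1] "the" : NP/S
    [1,2] "cat" : S
  [2,8] S\NP   >
    [2,3] "here" : (S\NP)/NP
    [3,8] NP   >
      [3,5] NP/PP   >S
        [3,4] "near" : (NP/S)/PP
        [4,5] "this" : S/PP
      [5,8] PP   <
        [5,6] "city" : PP/S
        [6,8] PP\(PP/S)   <
          [6,7] "read" : S
          [7,8] "some" : (PP\(PP/S))\S

YES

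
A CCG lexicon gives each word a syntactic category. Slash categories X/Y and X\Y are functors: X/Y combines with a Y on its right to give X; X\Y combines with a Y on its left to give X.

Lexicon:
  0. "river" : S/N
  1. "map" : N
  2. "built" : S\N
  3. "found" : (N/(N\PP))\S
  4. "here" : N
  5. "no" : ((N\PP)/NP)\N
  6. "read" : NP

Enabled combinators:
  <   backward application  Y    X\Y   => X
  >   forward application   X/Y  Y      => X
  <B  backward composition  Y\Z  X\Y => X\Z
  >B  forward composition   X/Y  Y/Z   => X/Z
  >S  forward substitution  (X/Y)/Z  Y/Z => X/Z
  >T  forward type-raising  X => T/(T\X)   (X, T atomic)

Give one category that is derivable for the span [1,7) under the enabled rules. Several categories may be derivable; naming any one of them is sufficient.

N

[0,7] S   >
  [0,1] "river" : S/N
  [1,7] N   >
    [1,4] N/(N\PP)   <
      [1,3] S   >
        [1,2] S/(S\N)   >T
          [1,2] "map" : N
        [2,3] "built" : S\N
      [3,4] "found" : (N/(N\PP))\S
    [4,7] N\PP   >
      [4,6] (N\PP)/NP   <
        [4,5] "here" : N
        [5,6] "no" : ((N\PP)/NP)\N
      [6,7] "read" : NP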